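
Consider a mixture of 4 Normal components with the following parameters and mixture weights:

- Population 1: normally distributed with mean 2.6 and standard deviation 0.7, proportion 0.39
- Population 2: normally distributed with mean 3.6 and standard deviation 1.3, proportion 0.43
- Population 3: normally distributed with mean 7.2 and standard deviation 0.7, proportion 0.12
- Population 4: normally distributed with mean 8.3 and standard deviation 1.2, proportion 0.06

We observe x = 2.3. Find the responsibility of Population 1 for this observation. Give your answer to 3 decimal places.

The responsibility of component k is π_k f_k(x) divided by Σ_j π_j f_j(x).
Evaluate each component's likelihood at the observed value:
  L_1 = (1/(0.7·√(2π)))·exp(−(2.3−2.6)²/(2·0.7²)) = 0.569918·exp(-0.09184) = 0.51991
  L_2 = (1/(1.3·√(2π)))·exp(−(2.3−3.6)²/(2·1.3²)) = 0.306879·exp(-0.50000) = 0.186131
  L_3 = (1/(0.7·√(2π)))·exp(−(2.3−7.2)²/(2·0.7²)) = 0.569918·exp(-24.50000) = 1.30496e-11
  L_4 = (1/(1.2·√(2π)))·exp(−(2.3−8.3)²/(2·1.2²)) = 0.332452·exp(-12.50000) = 1.23893e-06
Multiply by the mixture weights:
  π_1·L_1 = 0.39 × 0.51991 = 0.202765
  π_2·L_2 = 0.43 × 0.186131 = 0.0800365
  π_3·L_3 = 0.12 × 1.30496e-11 = 1.56595e-12
  π_4·L_4 = 0.06 × 1.23893e-06 = 7.4336e-08
Normaliser: 0.202765 + 0.0800365 + 1.56595e-12 + 7.4336e-08 = 0.282801
Responsibility of Population 1: 0.202765 / 0.282801 ≈ 0.717

0.717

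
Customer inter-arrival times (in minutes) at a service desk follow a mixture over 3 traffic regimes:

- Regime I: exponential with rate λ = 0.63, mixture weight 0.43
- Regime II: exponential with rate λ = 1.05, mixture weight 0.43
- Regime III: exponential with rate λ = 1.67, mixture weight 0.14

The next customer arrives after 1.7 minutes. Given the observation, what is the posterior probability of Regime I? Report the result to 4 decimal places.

0.5093

Posterior ∝ prior × likelihood, so P(k | x) ∝ π_k f_k(x); normalise over all components.
Evaluate each component's likelihood at the observed value:
  f_I = 0.63·e^(−0.63·1.7) = 0.63·e^(−1.0710) = 0.215879
  f_II = 1.05·e^(−1.05·1.7) = 1.05·e^(−1.7850) = 0.176187
  f_III = 1.67·e^(−1.67·1.7) = 1.67·e^(−2.8390) = 0.0976685
Prior × likelihood for each component:
  π_I·f_I = 0.43 × 0.215879 = 0.0928281
  π_II·f_II = 0.43 × 0.176187 = 0.0757604
  π_III·f_III = 0.14 × 0.0976685 = 0.0136736
Marginal: 0.0928281 + 0.0757604 + 0.0136736 = 0.182262
So the posterior for Regime I is 0.0928281 / 0.182262 ≈ 0.5093.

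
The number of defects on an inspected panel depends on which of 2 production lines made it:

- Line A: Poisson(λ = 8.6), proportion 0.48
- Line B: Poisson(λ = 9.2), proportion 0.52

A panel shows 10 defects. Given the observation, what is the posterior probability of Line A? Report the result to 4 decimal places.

By Bayes' theorem, P(k | x) = P(Z=k) f_k(x) / Σ_j P(Z=j) f_j(x).
Poisson probabilities:
  p_A = e^(−8.6)·8.6^10/10! = 0.112277
  p_B = e^(−9.2)·9.2^10/10! = 0.12095
Prior × likelihood for each component:
  P(Z=A)·p_A = 0.48 × 0.112277 = 0.0538927
  P(Z=B)·p_B = 0.52 × 0.12095 = 0.062894
Normaliser: 0.0538927 + 0.062894 = 0.116787
Responsibility of Line A: 0.0538927 / 0.116787 ≈ 0.4615

0.4615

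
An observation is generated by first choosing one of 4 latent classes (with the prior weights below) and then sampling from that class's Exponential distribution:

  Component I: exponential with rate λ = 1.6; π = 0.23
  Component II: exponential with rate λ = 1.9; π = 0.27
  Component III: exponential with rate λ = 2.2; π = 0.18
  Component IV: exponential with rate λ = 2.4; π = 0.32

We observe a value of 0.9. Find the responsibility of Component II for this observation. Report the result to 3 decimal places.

The responsibility of component k is π_k f_k(x) divided by Σ_j π_j f_j(x).
Exponential densities:
  f_I = 1.6·e^(−1.6·0.9) = 1.6·e^(−1.4400) = 0.379084
  f_II = 1.9·e^(−1.9·0.9) = 1.9·e^(−1.7100) = 0.343645
  f_III = 2.2·e^(−2.2·0.9) = 2.2·e^(−1.9800) = 0.303752
  f_IV = 2.4·e^(−2.4·0.9) = 2.4·e^(−2.1600) = 0.27678
Prior × likelihood for each component:
  π_I·f_I = 0.23 × 0.379084 = 0.0871894
  π_II·f_II = 0.27 × 0.343645 = 0.0927842
  π_III·f_III = 0.18 × 0.303752 = 0.0546754
  π_IV·f_IV = 0.32 × 0.27678 = 0.0885697
Normaliser: 0.0871894 + 0.0927842 + 0.0546754 + 0.0885697 = 0.323219
Responsibility of Component II: 0.0927842 / 0.323219 ≈ 0.287

0.287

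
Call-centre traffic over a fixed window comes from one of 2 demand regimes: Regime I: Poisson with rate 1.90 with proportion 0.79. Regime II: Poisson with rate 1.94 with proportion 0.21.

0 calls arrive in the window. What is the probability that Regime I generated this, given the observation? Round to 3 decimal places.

0.797

Apply Bayes' rule: the posterior for each component is proportional to its prior times its likelihood at x.
Poisson probabilities:
  f_I = 0.149569
  f_II = 0.143704
Multiply by the mixture weights:
  P(Z=I)·f_I = 0.79 × 0.149569 = 0.118159
  P(Z=II)·f_II = 0.21 × 0.143704 = 0.0301778
Normaliser: 0.118159 + 0.0301778 = 0.148337
So the posterior for Regime I is 0.118159 / 0.148337 ≈ 0.797.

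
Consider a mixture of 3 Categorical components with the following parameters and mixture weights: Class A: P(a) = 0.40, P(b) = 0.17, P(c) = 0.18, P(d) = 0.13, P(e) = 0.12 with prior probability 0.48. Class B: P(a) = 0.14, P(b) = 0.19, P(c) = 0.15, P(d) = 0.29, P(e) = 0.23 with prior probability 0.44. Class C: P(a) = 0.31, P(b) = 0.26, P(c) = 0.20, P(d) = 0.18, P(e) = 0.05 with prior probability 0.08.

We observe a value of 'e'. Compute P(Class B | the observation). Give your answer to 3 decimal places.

The responsibility of component k is π_k f_k(x) divided by Σ_j π_j f_j(x).
Evaluate each component's likelihood at the observed value:
  f_A = P(e | comp) = 0.12
  f_B = P(e | comp) = 0.23
  f_C = P(e | comp) = 0.05
Prior × likelihood for each component:
  π_A·f_A = 0.48 × 0.12 = 0.0576
  π_B·f_B = 0.44 × 0.23 = 0.1012
  π_C·f_C = 0.08 × 0.05 = 0.004
Normaliser: 0.0576 + 0.1012 + 0.004 = 0.1628
So the posterior for Class B is 0.1012 / 0.1628 ≈ 0.622.

0.622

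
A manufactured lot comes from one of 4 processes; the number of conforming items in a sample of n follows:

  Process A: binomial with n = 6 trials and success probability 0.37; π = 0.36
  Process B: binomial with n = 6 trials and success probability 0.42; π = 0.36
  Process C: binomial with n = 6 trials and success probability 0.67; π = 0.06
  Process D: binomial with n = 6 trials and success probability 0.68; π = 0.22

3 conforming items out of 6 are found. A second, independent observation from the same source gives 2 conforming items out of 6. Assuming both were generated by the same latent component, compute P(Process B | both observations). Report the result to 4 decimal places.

0.4795

The responsibility of component k is P(Z=k) f_k(x) divided by Σ_j P(Z=j) f_j(x).
Since both observations come from the same component, the likelihood for component k is f_k(x₁)·f_k(x₂).
  L_A = [C(6,3)·0.37^3·0.63^3 = 20·0.050653·0.250047 = 0.253313] × [0.323487] = 0.0819434
  L_B = [C(6,3)·0.42^3·0.58^3 = 20·0.074088·0.195112 = 0.289109] × [0.299434] = 0.0865693
  L_C = [C(6,3)·0.67^3·0.33^3 = 20·0.300763·0.035937 = 0.21617] × [0.079854] = 0.0172621
  L_D = [C(6,3)·0.68^3·0.32^3 = 20·0.314432·0.032768 = 0.206066] × [0.0727292] = 0.014987
Unnormalised posteriors:
  P(Z=A)·L_A = 0.36 × 0.0819434 = 0.0294996
  P(Z=B)·L_B = 0.36 × 0.0865693 = 0.0311649
  P(Z=C)·L_C = 0.06 × 0.0172621 = 0.00103572
  P(Z=D)·L_D = 0.22 × 0.014987 = 0.00329715
Evidence: 0.0294996 + 0.0311649 + 0.00103572 + 0.00329715 = 0.0649974
Responsibility of Process B: 0.0311649 / 0.0649974 ≈ 0.4795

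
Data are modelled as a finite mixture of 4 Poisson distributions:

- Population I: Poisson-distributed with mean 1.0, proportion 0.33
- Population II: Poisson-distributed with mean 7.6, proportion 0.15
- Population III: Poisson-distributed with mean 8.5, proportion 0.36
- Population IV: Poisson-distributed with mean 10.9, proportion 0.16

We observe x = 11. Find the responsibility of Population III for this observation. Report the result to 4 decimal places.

Posterior ∝ prior × likelihood, so P(k | x) ∝ w_k f_k(x); normalise over all components.
Component likelihoods at x = 11:
  L_I = e^(−1.0)·1.0^11/11! = 9.21616e-09
  L_II = e^(−7.6)·7.6^11/11! = 0.061257
  L_III = e^(−8.5)·8.5^11/11! = 0.0853001
  L_IV = e^(−10.9)·10.9^11/11! = 0.119323
Prior × likelihood for each component:
  w_I·L_I = 0.33 × 9.21616e-09 = 3.04133e-09
  w_II·L_II = 0.15 × 0.061257 = 0.00918855
  w_III·L_III = 0.36 × 0.0853001 = 0.030708
  w_IV·L_IV = 0.16 × 0.119323 = 0.0190918
Evidence: 3.04133e-09 + 0.00918855 + 0.030708 + 0.0190918 = 0.0589883
P(Population III | the observation) ≈ 0.5206

0.5206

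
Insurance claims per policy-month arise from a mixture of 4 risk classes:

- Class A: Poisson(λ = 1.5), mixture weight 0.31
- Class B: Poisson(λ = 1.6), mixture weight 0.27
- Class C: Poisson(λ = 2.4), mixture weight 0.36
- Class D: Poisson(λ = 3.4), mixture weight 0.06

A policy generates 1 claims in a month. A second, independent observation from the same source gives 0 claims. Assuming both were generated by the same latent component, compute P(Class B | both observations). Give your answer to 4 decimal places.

By Bayes' theorem, P(k | x) = π_k f_k(x) / Σ_j π_j f_j(x).
Since both observations come from the same component, the likelihood for component k is f_k(x₁)·f_k(x₂).
  f_A = [0.334695] × [0.22313] = 0.0746806
  f_B = [0.323034] × [0.201897] = 0.0652195
  f_C = [0.217723] × [0.090718] = 0.0197514
  f_D = [0.113469] × [0.0333733] = 0.00378684
Weight by the priors:
  π_A·f_A = 0.31 × 0.0746806 = 0.023151
  π_B·f_B = 0.27 × 0.0652195 = 0.0176093
  π_C·f_C = 0.36 × 0.0197514 = 0.0071105
  π_D·f_D = 0.06 × 0.00378684 = 0.00022721
Evidence: 0.023151 + 0.0176093 + 0.0071105 + 0.00022721 = 0.048098
So the posterior for Class B is 0.0176093 / 0.048098 ≈ 0.3661.

0.3661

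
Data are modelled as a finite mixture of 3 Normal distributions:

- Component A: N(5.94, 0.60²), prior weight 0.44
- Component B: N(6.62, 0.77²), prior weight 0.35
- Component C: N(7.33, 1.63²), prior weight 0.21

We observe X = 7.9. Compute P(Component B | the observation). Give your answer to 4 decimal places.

0.4779

P(component k | x) = P(Z=k)·f_k(x) / marginal(x), where marginal(x) = Σ_j P(Z=j)·f_j(x).
Evaluate each component's likelihood at the observed value:
  p_A = (1/(0.60·√(2π)))·exp(−(7.9−5.94)²/(2·0.60²)) = 0.664904·exp(-5.33556) = 0.003203
  p_B = (1/(0.77·√(2π)))·exp(−(7.9−6.62)²/(2·0.77²)) = 0.518107·exp(-1.38168) = 0.130125
  p_C = (1/(1.63·√(2π)))·exp(−(7.9−7.33)²/(2·1.63²)) = 0.244750·exp(-0.06114) = 0.230234
Weight by the priors:
  P(Z=A)·p_A = 0.44 × 0.003203 = 0.00140932
  P(Z=B)·p_B = 0.35 × 0.130125 = 0.0455439
  P(Z=C)·p_C = 0.21 × 0.230234 = 0.048349
Evidence: 0.00140932 + 0.0455439 + 0.048349 = 0.0953022
P(Component B | data) = 0.0455439 / 0.0953022 ≈ 0.4779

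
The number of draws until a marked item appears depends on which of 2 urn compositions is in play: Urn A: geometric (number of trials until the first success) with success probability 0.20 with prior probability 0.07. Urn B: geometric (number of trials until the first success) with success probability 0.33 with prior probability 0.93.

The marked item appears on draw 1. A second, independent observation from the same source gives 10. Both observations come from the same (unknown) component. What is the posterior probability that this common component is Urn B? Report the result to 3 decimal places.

The responsibility of component k is π_k f_k(x) divided by Σ_j π_j f_j(x).
Since both observations come from the same component, the likelihood for component k is f_k(x₁)·f_k(x₂).
  f_A = [0.20·(1−0.20)^0 = 0.20·1 = 0.2] × [0.0268435] = 0.00536871
  f_B = [0.33·(1−0.33)^0 = 0.33·1 = 0.33] × [0.00897816] = 0.00296279
Unnormalised posteriors:
  π_A·f_A = 0.07 × 0.00536871 = 0.00037581
  π_B·f_B = 0.93 × 0.00296279 = 0.0027554
Evidence: 0.00037581 + 0.0027554 = 0.00313121
P(Urn B | x₁,x₂) = 0.0027554 / 0.00313121 ≈ 0.880

0.880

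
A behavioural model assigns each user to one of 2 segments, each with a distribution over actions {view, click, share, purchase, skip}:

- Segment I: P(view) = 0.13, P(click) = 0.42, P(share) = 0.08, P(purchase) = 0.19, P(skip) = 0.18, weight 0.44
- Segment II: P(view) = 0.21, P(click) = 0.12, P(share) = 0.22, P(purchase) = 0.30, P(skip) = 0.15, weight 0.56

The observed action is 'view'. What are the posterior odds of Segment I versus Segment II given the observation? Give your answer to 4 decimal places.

0.4864

Only the two components matter; the odds are (π_i f_i(x)) / (π_j f_j(x)).
Categorical probabilities:
  L_I = P(view | comp) = 0.13
  L_II = P(view | comp) = 0.21
Odds = (0.44/0.56) × (0.13/0.21) = 0.785714 × 0.619048 ≈ 0.4864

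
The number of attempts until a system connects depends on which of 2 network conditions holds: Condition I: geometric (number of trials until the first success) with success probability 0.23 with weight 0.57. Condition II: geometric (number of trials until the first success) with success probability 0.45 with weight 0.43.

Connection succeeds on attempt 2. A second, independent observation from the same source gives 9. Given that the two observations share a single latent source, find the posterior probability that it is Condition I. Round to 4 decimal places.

By Bayes' theorem, P(k | x) = P(Z=k) f_k(x) / Σ_j P(Z=j) f_j(x).
Since both observations come from the same component, the likelihood for component k is f_k(x₁)·f_k(x₂).
  L_I = [0.23·(1−0.23)^1 = 0.23·0.77 = 0.1771] × [0.0284219] = 0.00503352
  L_II = [0.45·(1−0.45)^1 = 0.45·0.55 = 0.2475] × [0.00376803] = 0.000932587
Unnormalised posteriors:
  P(Z=I)·L_I = 0.57 × 0.00503352 = 0.00286911
  P(Z=II)·L_II = 0.43 × 0.000932587 = 0.000401012
Evidence: 0.00286911 + 0.000401012 = 0.00327012
P(Condition I | data) = 0.00286911 / 0.00327012 ≈ 0.8774

0.8774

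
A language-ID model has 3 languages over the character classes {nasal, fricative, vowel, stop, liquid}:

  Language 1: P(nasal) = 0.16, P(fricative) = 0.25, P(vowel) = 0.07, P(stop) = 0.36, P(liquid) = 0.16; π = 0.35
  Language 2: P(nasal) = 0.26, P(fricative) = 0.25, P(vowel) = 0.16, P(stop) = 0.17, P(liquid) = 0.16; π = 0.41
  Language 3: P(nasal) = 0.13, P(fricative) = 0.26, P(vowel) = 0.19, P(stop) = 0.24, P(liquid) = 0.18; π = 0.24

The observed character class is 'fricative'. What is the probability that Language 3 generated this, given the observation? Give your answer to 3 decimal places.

The responsibility of component k is π_k f_k(x) divided by Σ_j π_j f_j(x).
Evaluate each component's likelihood at the observed value:
  p_1 = P(fricative | comp) = 0.25
  p_2 = P(fricative | comp) = 0.25
  p_3 = P(fricative | comp) = 0.26
Prior × likelihood for each component:
  π_1·p_1 = 0.35 × 0.25 = 0.0875
  π_2·p_2 = 0.41 × 0.25 = 0.1025
  π_3·p_3 = 0.24 × 0.26 = 0.0624
Evidence: 0.0875 + 0.1025 + 0.0624 = 0.2524
P(Language 3 | the observation) = 0.0624 / 0.2524 ≈ 0.247

0.247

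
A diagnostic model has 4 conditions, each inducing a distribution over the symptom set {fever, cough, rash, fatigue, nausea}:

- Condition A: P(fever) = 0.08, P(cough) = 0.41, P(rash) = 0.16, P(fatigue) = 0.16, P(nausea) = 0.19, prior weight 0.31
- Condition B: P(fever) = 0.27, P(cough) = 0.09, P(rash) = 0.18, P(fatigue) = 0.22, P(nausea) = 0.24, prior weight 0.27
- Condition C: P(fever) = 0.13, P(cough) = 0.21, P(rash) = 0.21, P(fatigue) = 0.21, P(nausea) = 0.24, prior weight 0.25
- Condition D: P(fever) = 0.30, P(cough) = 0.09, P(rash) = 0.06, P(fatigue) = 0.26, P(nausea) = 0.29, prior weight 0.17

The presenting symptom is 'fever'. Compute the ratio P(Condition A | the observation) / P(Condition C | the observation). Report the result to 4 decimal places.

Since P(k|x) ∝ π_k f_k(x), the posterior odds are π_i f_i(x) / (π_j f_j(x)).
Categorical probabilities:
  p_A = 0.08
  p_B = 0.27
  p_C = 0.13
  p_D = 0.3
0.0248 / 0.0325 ≈ 0.7631

0.7631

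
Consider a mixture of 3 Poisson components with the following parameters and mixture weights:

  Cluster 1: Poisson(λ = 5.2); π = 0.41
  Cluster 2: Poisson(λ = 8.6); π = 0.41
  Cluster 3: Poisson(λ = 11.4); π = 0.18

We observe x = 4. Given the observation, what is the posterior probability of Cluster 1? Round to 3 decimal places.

0.787

Posterior ∝ prior × likelihood, so P(k | x) ∝ w_k f_k(x); normalise over all components.
Component likelihoods at x = 4:
  p_1 = 0.168063
  p_2 = 0.0419614
  p_3 = 0.00787864
Multiply by the mixture weights:
  w_1·p_1 = 0.41 × 0.168063 = 0.0689056
  w_2·p_2 = 0.41 × 0.0419614 = 0.0172042
  w_3·p_3 = 0.18 × 0.00787864 = 0.00141815
Normaliser: 0.0689056 + 0.0172042 + 0.00141815 = 0.087528
P(Cluster 1 | data) = 0.0689056 / 0.087528 ≈ 0.787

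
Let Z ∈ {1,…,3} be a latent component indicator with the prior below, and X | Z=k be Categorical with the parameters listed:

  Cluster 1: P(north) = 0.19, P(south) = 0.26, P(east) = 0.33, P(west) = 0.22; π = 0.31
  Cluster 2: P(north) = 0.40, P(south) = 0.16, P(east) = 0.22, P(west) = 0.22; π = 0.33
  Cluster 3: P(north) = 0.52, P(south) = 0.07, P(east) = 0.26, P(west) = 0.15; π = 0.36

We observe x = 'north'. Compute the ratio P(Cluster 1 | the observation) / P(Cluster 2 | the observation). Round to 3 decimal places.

0.446

The posterior odds equal the prior odds times the likelihood ratio: (w_i/w_j)·(f_i(x)/f_j(x)).
Categorical probabilities:
  L_1 = 0.19
  L_2 = 0.4
  L_3 = 0.52
0.0589 / 0.132 ≈ 0.446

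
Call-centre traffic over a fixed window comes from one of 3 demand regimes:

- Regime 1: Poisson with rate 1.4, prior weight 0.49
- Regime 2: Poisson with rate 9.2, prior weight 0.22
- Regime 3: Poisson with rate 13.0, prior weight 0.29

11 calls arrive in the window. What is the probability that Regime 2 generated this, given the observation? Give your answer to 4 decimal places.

By Bayes' theorem, P(k | x) = P(Z=k) f_k(x) / Σ_j P(Z=j) f_j(x).
Component likelihoods at x = 11 calls:
  p_1 = e^(−1.4)·1.4^11/11! = 2.50173e-07
  p_2 = e^(−9.2)·9.2^11/11! = 0.101158
  p_3 = e^(−13.0)·13.0^11/11! = 0.101483
Prior × likelihood for each component:
  P(Z=1)·p_1 = 0.49 × 2.50173e-07 = 1.22585e-07
  P(Z=2)·p_2 = 0.22 × 0.101158 = 0.0222548
  P(Z=3)·p_3 = 0.29 × 0.101483 = 0.02943
Normaliser: 1.22585e-07 + 0.0222548 + 0.02943 = 0.051685
Responsibility of Regime 2: 0.0222548 / 0.051685 ≈ 0.4306

0.4306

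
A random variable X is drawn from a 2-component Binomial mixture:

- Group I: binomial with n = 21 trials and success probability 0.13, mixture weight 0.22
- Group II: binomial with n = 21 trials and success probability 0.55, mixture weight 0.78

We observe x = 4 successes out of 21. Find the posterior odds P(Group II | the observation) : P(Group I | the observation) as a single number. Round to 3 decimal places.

0.015

Posterior odds = (P(Z=i) f_i(x)) / (P(Z=j) f_j(x)); the normalising sum cancels.
Component likelihoods at x = 4 successes out of 21:
  f_I = C(21,4)·0.13^4·0.87^17 = 5985·0.00028561·0.0937189 = 0.160201
  f_II = C(21,4)·0.55^4·0.45^17 = 5985·0.0915063·1.27237e-06 = 0.000696831
Odds = (0.78/0.22) × (0.000696831/0.160201) = 3.54545 × 0.00434973 ≈ 0.015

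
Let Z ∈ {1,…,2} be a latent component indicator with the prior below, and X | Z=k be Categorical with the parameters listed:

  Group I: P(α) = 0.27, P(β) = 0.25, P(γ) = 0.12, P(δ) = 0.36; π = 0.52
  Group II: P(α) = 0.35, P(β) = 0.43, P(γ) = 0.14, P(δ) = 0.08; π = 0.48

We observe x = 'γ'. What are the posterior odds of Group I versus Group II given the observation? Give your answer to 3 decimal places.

0.929

Only the two components matter; the odds are (π_i f_i(x)) / (π_j f_j(x)).
Evaluate each component's likelihood at the observed value:
  f_I = P(γ | comp) = 0.12
  f_II = P(γ | comp) = 0.14
Odds = (0.52/0.48) × (0.12/0.14) = 1.08333 × 0.857143 ≈ 0.929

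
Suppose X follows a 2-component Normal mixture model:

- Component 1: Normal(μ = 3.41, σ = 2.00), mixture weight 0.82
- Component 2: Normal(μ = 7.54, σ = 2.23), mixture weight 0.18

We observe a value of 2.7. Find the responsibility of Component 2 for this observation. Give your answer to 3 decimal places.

0.020

The responsibility of component k is π_k f_k(x) divided by Σ_j π_j f_j(x).
Evaluate each component's likelihood at the observed value:
  p_1 = (1/(2.00·√(2π)))·exp(−(2.7−3.41)²/(2·2.00²)) = 0.199471·exp(-0.06301) = 0.18729
  p_2 = (1/(2.23·√(2π)))·exp(−(2.7−7.54)²/(2·2.23²)) = 0.178898·exp(-2.35533) = 0.0169707
Multiply by the mixture weights:
  π_1·p_1 = 0.82 × 0.18729 = 0.153578
  π_2·p_2 = 0.18 × 0.0169707 = 0.00305473
Evidence: 0.153578 + 0.00305473 = 0.156632
Responsibility of Component 2: 0.00305473 / 0.156632 ≈ 0.020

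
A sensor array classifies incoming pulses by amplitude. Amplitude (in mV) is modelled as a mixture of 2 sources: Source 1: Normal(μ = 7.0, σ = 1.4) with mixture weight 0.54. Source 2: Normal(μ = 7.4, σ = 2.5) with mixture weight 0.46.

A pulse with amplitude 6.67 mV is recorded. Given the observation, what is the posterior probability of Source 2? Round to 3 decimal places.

The responsibility of component k is P(Z=k) f_k(x) divided by Σ_j P(Z=j) f_j(x).
Evaluate each component's likelihood at the observed value:
  L_1 = 0.277151
  L_2 = 0.152917
Unnormalised posteriors:
  P(Z=1)·L_1 = 0.54 × 0.277151 = 0.149662
  P(Z=2)·L_2 = 0.46 × 0.152917 = 0.0703417
Evidence: 0.149662 + 0.0703417 = 0.220003
P(Source 2 | x) = 0.0703417 / 0.220003 ≈ 0.320

0.320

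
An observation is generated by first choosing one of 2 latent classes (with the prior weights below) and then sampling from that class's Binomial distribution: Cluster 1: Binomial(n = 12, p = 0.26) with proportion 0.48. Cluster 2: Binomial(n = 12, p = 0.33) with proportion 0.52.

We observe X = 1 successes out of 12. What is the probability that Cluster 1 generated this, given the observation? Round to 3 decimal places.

0.685

By Bayes' theorem, P(k | x) = π_k f_k(x) / Σ_j π_j f_j(x).
Evaluate each component's likelihood at the observed value:
  p_1 = C(12,1)·0.26^1·0.74^11 = 12·0.26·0.0364375 = 0.113685
  p_2 = C(12,1)·0.33^1·0.67^11 = 12·0.33·0.012213 = 0.0483635
Prior × likelihood for each component:
  π_1·p_1 = 0.48 × 0.113685 = 0.0545688
  π_2·p_2 = 0.52 × 0.0483635 = 0.025149
Evidence: 0.0545688 + 0.025149 = 0.0797179
So the posterior for Cluster 1 is 0.0545688 / 0.0797179 ≈ 0.685.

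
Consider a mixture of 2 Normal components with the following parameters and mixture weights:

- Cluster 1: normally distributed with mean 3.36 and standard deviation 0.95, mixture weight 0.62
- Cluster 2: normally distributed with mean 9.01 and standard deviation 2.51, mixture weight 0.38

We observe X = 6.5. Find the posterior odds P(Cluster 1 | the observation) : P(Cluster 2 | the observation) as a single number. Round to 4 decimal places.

Only the two components matter; the odds are (π_i f_i(x)) / (π_j f_j(x)).
Normal densities:
  p_1 = 0.00178198
  p_2 = 0.0964027
0.00110483 / 0.036633 ≈ 0.0302

0.0302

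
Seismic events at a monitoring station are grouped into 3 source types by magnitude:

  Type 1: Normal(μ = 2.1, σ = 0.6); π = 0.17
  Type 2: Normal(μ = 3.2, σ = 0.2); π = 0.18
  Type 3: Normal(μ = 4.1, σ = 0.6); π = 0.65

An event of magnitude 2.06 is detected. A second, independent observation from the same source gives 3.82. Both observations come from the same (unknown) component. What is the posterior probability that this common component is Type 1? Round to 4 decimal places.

By Bayes' theorem, P(k | x) = π_k f_k(x) / Σ_j π_j f_j(x).
Since both observations come from the same component, the likelihood for component k is f_k(x₁)·f_k(x₂).
  p_1 = [0.663428] × [0.0109217] = 0.00724577
  p_2 = [1.75698e-07] × [0.0163341] = 2.86986e-09
  p_3 = [0.0020537] × [0.596306] = 0.00122463
Unnormalised posteriors:
  π_1·p_1 = 0.17 × 0.00724577 = 0.00123178
  π_2·p_2 = 0.18 × 2.86986e-09 = 5.16575e-10
  π_3·p_3 = 0.65 × 0.00122463 = 0.000796011
Normaliser: 0.00123178 + 5.16575e-10 + 0.000796011 = 0.00202779
Responsibility of Type 1: 0.00123178 / 0.00202779 ≈ 0.6074

0.6074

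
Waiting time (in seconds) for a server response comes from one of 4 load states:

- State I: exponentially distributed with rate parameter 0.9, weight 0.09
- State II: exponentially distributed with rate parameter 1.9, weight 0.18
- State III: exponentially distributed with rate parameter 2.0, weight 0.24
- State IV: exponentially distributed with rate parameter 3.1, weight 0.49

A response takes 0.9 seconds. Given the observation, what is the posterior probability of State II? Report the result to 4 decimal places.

Apply Bayes' rule: the posterior for each component is proportional to its prior times its likelihood at x.
Evaluate each component's likelihood at the observed value:
  p_I = 0.9·e^(−0.9·0.9) = 0.9·e^(−0.8100) = 0.400372
  p_II = 1.9·e^(−1.9·0.9) = 1.9·e^(−1.7100) = 0.343645
  p_III = 2.0·e^(−2.0·0.9) = 2.0·e^(−1.8000) = 0.330598
  p_IV = 3.1·e^(−3.1·0.9) = 3.1·e^(−2.7900) = 0.190406
Unnormalised posteriors:
  P(Z=I)·p_I = 0.09 × 0.400372 = 0.0360335
  P(Z=II)·p_II = 0.18 × 0.343645 = 0.0618561
  P(Z=III)·p_III = 0.24 × 0.330598 = 0.0793435
  P(Z=IV)·p_IV = 0.49 × 0.190406 = 0.0932988
Denominator: 0.0360335 + 0.0618561 + 0.0793435 + 0.0932988 = 0.270532
P(State II | data) ≈ 0.2286

0.2286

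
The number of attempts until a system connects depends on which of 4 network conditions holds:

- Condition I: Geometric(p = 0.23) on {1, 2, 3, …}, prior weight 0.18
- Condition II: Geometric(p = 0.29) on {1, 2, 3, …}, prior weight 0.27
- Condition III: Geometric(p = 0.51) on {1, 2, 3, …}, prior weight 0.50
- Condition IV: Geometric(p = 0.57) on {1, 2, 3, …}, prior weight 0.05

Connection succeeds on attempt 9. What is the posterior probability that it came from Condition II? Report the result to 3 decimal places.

P(component k | x) = w_k·f_k(x) / marginal(x), where marginal(x) = Σ_j w_j·f_j(x).
Component likelihoods at x = 9:
  L_I = 0.23·(1−0.23)^8 = 0.23·0.123574 = 0.0284219
  L_II = 0.29·(1−0.29)^8 = 0.29·0.0645754 = 0.0187269
  L_III = 0.51·(1−0.51)^8 = 0.51·0.00332329 = 0.00169488
  L_IV = 0.57·(1−0.57)^8 = 0.57·0.00116882 = 0.000666227
Unnormalised posteriors:
  w_I·L_I = 0.18 × 0.0284219 = 0.00511595
  w_II·L_II = 0.27 × 0.0187269 = 0.00505625
  w_III·L_III = 0.50 × 0.00169488 = 0.00084744
  w_IV·L_IV = 0.05 × 0.000666227 = 3.33114e-05
Denominator: 0.00511595 + 0.00505625 + 0.00084744 + 3.33114e-05 = 0.0110529
P(Condition II | the observation) ≈ 0.457

0.457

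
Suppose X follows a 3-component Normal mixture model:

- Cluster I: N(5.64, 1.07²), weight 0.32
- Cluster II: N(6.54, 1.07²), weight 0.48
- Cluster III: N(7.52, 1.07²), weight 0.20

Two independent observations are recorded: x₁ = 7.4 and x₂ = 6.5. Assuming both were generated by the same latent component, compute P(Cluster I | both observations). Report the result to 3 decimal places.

Posterior ∝ prior × likelihood, so P(k | x) ∝ π_k f_k(x); normalise over all components.
Since both observations come from the same component, the likelihood for component k is f_k(x₁)·f_k(x₂).
  f_I = [0.0963875] × [0.269929] = 0.0260178
  f_II = [0.269929] × [0.372583] = 0.100571
  f_III = [0.370506] × [0.2367] = 0.0876989
Prior × likelihood for each component:
  π_I·f_I = 0.32 × 0.0260178 = 0.0083257
  π_II·f_II = 0.48 × 0.100571 = 0.0482741
  π_III·f_III = 0.20 × 0.0876989 = 0.0175398
Sum: 0.0083257 + 0.0482741 + 0.0175398 = 0.0741396
Responsibility of Cluster I: 0.0083257 / 0.0741396 ≈ 0.112

0.112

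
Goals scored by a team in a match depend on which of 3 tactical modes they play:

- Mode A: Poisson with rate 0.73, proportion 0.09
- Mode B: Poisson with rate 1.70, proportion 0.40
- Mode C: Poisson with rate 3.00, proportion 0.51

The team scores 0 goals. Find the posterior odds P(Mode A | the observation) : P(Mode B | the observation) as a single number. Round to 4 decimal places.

The posterior odds equal the prior odds times the likelihood ratio: (P(Z=i)/P(Z=j))·(f_i(x)/f_j(x)).
Evaluate each component's likelihood at the observed value:
  p_A = 0.481909
  p_B = 0.182684
  p_C = 0.0497871
Odds = (0.09/0.40) × (0.481909/0.182684) = 0.225 × 2.63794 ≈ 0.5935

0.5935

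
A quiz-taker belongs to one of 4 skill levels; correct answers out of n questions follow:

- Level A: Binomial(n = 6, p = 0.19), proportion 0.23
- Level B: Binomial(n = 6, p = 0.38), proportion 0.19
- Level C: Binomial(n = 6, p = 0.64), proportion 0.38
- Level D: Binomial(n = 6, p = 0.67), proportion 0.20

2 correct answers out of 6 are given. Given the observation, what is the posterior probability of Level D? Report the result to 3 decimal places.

By Bayes' theorem, P(k | x) = P(Z=k) f_k(x) / Σ_j P(Z=j) f_j(x).
Component likelihoods at x = 2 correct answers out of 6:
  p_A = C(6,2)·0.19^2·0.81^4 = 15·0.0361·0.430467 = 0.233098
  p_B = C(6,2)·0.38^2·0.62^4 = 15·0.1444·0.147763 = 0.320055
  p_C = C(6,2)·0.64^2·0.36^4 = 15·0.4096·0.0167962 = 0.103196
  p_D = C(6,2)·0.67^2·0.33^4 = 15·0.4489·0.0118592 = 0.079854
Unnormalised posteriors:
  P(Z=A)·p_A = 0.23 × 0.233098 = 0.0536125
  P(Z=B)·p_B = 0.19 × 0.320055 = 0.0608105
  P(Z=C)·p_C = 0.38 × 0.103196 = 0.0392143
  P(Z=D)·p_D = 0.20 × 0.079854 = 0.0159708
Normaliser: 0.0536125 + 0.0608105 + 0.0392143 + 0.0159708 = 0.169608
P(Level D | x) ≈ 0.094

0.094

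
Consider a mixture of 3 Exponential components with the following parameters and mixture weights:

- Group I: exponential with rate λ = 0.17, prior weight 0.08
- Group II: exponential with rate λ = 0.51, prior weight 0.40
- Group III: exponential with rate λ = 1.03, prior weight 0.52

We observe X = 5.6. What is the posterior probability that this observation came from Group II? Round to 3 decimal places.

0.629

By Bayes' theorem, P(k | x) = π_k f_k(x) / Σ_j π_j f_j(x).
Component likelihoods at x = 5.6:
  L_I = 0.0656146
  L_II = 0.0293241
  L_III = 0.00321978
Weight by the priors:
  π_I·L_I = 0.08 × 0.0656146 = 0.00524917
  π_II·L_II = 0.40 × 0.0293241 = 0.0117297
  π_III·L_III = 0.52 × 0.00321978 = 0.00167429
Denominator: 0.00524917 + 0.0117297 + 0.00167429 = 0.0186531
So the posterior for Group II is 0.0117297 / 0.0186531 ≈ 0.629.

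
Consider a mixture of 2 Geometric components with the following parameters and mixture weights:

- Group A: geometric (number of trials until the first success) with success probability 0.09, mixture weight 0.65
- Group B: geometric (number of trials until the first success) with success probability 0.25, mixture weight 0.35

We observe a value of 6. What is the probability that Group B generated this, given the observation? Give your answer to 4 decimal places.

Posterior ∝ prior × likelihood, so P(k | x) ∝ w_k f_k(x); normalise over all components.
Component likelihoods at x = 6:
  f_A = 0.0561629
  f_B = 0.0593262
Unnormalised posteriors:
  w_A·f_A = 0.65 × 0.0561629 = 0.0365059
  w_B·f_B = 0.35 × 0.0593262 = 0.0207642
Normaliser: 0.0365059 + 0.0207642 = 0.05727
So the posterior for Group B is 0.0207642 / 0.05727 ≈ 0.3626.

0.3626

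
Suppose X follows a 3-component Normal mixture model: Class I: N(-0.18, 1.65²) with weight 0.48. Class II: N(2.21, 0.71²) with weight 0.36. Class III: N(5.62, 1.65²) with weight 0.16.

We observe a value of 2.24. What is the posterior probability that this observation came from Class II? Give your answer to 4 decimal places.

0.8201

By Bayes' theorem, P(k | x) = w_k f_k(x) / Σ_j w_j f_j(x).
Evaluate each component's likelihood at the observed value:
  f_I = 0.0824742
  f_II = 0.561389
  f_III = 0.0296629
Multiply by the mixture weights:
  w_I·f_I = 0.48 × 0.0824742 = 0.0395876
  w_II·f_II = 0.36 × 0.561389 = 0.2021
  w_III·f_III = 0.16 × 0.0296629 = 0.00474606
Denominator: 0.0395876 + 0.2021 + 0.00474606 = 0.246434
So the posterior for Class II is 0.2021 / 0.246434 ≈ 0.8201.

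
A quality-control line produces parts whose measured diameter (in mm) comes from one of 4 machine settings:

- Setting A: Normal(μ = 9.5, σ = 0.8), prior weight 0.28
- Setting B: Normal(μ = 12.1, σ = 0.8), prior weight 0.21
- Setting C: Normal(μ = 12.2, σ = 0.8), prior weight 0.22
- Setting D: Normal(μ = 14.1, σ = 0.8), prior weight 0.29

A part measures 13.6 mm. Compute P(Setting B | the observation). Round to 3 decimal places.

0.112

P(component k | x) = π_k·f_k(x) / marginal(x), where marginal(x) = Σ_j π_j·f_j(x).
Component likelihoods at x = 13.6 mm:
  p_A = (1/(0.8·√(2π)))·exp(−(13.6−9.5)²/(2·0.8²)) = 0.498678·exp(-13.13281) = 9.86988e-07
  p_B = (1/(0.8·√(2π)))·exp(−(13.6−12.1)²/(2·0.8²)) = 0.498678·exp(-1.75781) = 0.0859828
  p_C = (1/(0.8·√(2π)))·exp(−(13.6−12.2)²/(2·0.8²)) = 0.498678·exp(-1.53125) = 0.107847
  p_D = (1/(0.8·√(2π)))·exp(−(13.6−14.1)²/(2·0.8²)) = 0.498678·exp(-0.19531) = 0.410201
Weight by the priors:
  π_A·p_A = 0.28 × 9.86988e-07 = 2.76357e-07
  π_B·p_B = 0.21 × 0.0859828 = 0.0180564
  π_C·p_C = 0.22 × 0.107847 = 0.0237263
  π_D·p_D = 0.29 × 0.410201 = 0.118958
Evidence: 2.76357e-07 + 0.0180564 + 0.0237263 + 0.118958 = 0.160741
Responsibility of Setting B: 0.0180564 / 0.160741 ≈ 0.112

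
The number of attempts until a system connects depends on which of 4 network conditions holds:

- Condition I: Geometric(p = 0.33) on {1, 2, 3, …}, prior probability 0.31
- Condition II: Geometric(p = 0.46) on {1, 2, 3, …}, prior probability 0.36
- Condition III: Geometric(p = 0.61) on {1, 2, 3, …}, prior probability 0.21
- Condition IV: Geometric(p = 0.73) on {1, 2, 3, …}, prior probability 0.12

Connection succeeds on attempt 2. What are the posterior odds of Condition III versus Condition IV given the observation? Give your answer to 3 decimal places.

Only the two components matter; the odds are (w_i f_i(x)) / (w_j f_j(x)).
Evaluate each component's likelihood at the observed value:
  L_I = 0.33·(1−0.33)^1 = 0.33·0.67 = 0.2211
  L_II = 0.46·(1−0.46)^1 = 0.46·0.54 = 0.2484
  L_III = 0.61·(1−0.61)^1 = 0.61·0.39 = 0.2379
  L_IV = 0.73·(1−0.73)^1 = 0.73·0.27 = 0.1971
Posterior odds = (w_III·L_III) / (w_IV·L_IV) = (0.21·0.2379) / (0.12·0.1971) = 0.049959 / 0.023652 ≈ 2.112

2.112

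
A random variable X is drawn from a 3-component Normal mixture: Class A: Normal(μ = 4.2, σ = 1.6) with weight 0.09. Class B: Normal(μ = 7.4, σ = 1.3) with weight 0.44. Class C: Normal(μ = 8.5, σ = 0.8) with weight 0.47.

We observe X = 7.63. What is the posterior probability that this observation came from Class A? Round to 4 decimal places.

The responsibility of component k is π_k f_k(x) divided by Σ_j π_j f_j(x).
Component likelihoods at x = 7.63:
  f_A = (1/(1.6·√(2π)))·exp(−(7.63−4.2)²/(2·1.6²)) = 0.249339·exp(-2.29783) = 0.0250527
  f_B = (1/(1.3·√(2π)))·exp(−(7.63−7.4)²/(2·1.3²)) = 0.306879·exp(-0.01565) = 0.302113
  f_C = (1/(0.8·√(2π)))·exp(−(7.63−8.5)²/(2·0.8²)) = 0.498678·exp(-0.59133) = 0.276064
Prior × likelihood for each component:
  π_A·f_A = 0.09 × 0.0250527 = 0.00225474
  π_B·f_B = 0.44 × 0.302113 = 0.13293
  π_C·f_C = 0.47 × 0.276064 = 0.12975
Normaliser: 0.00225474 + 0.13293 + 0.12975 = 0.264935
P(Class A | data) ≈ 0.0085

0.0085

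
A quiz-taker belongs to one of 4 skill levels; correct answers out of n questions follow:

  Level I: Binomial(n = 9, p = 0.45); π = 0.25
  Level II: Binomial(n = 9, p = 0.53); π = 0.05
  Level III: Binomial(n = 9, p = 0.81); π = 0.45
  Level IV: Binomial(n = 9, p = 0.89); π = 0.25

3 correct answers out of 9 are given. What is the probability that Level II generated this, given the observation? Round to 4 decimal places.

Apply Bayes' rule: the posterior for each component is proportional to its prior times its likelihood at x.
Component likelihoods at x = 3 correct answers out of 9:
  f_I = C(9,3)·0.45^3·0.55^6 = 84·0.091125·0.0276806 = 0.211881
  f_II = C(9,3)·0.53^3·0.47^6 = 84·0.148877·0.0107792 = 0.134801
  f_III = C(9,3)·0.81^3·0.19^6 = 84·0.531441·4.70459e-05 = 0.00210018
  f_IV = C(9,3)·0.89^3·0.11^6 = 84·0.704969·1.77156e-06 = 0.000104907
Prior × likelihood for each component:
  π_I·f_I = 0.25 × 0.211881 = 0.0529704
  π_II·f_II = 0.05 × 0.134801 = 0.00674006
  π_III·f_III = 0.45 × 0.00210018 = 0.00094508
  π_IV·f_IV = 0.25 × 0.000104907 = 2.62268e-05
Normaliser: 0.0529704 + 0.00674006 + 0.00094508 + 2.62268e-05 = 0.0606817
So the posterior for Level II is 0.00674006 / 0.0606817 ≈ 0.1111.

0.1111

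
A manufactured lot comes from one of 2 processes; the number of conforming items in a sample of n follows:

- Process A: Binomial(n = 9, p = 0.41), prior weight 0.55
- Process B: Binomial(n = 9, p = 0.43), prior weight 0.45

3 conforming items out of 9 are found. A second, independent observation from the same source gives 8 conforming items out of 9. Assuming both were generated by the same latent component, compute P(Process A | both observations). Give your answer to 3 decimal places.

0.480

Posterior ∝ prior × likelihood, so P(k | x) ∝ w_k f_k(x); normalise over all components.
Since both observations come from the same component, the likelihood for component k is f_k(x₁)·f_k(x₂).
  L_A = [0.244198] × [0.00424] = 0.0010354
  L_B = [0.229052] × [0.00599605] = 0.00137341
Unnormalised posteriors:
  w_A·L_A = 0.55 × 0.0010354 = 0.00056947
  w_B·L_B = 0.45 × 0.00137341 = 0.000618032
Sum: 0.00056947 + 0.000618032 = 0.0011875
Responsibility of Process A: 0.00056947 / 0.0011875 ≈ 0.480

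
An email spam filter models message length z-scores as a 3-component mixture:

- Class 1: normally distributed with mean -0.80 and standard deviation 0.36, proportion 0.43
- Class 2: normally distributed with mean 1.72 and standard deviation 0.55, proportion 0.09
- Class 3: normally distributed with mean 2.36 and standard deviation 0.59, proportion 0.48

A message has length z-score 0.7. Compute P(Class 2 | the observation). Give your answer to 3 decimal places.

0.651

By Bayes' theorem, P(k | x) = π_k f_k(x) / Σ_j π_j f_j(x).
Evaluate each component's likelihood at the observed value:
  L_1 = (1/(0.36·√(2π)))·exp(−(0.7−-0.80)²/(2·0.36²)) = 1.108173·exp(-8.68056) = 0.000188231
  L_2 = (1/(0.55·√(2π)))·exp(−(0.7−1.72)²/(2·0.55²)) = 0.725350·exp(-1.71967) = 0.129929
  L_3 = (1/(0.59·√(2π)))·exp(−(0.7−2.36)²/(2·0.59²)) = 0.676173·exp(-3.95806) = 0.012915
Prior × likelihood for each component:
  π_1·L_1 = 0.43 × 0.000188231 = 8.09392e-05
  π_2·L_2 = 0.09 × 0.129929 = 0.0116936
  π_3·L_3 = 0.48 × 0.012915 = 0.00619921
Marginal: 8.09392e-05 + 0.0116936 + 0.00619921 = 0.0179737
P(Class 2 | x) ≈ 0.651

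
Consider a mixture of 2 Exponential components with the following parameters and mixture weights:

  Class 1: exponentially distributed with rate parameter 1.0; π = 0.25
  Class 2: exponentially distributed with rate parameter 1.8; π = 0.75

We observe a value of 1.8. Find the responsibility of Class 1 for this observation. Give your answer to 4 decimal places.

Posterior ∝ prior × likelihood, so P(k | x) ∝ π_k f_k(x); normalise over all components.
Component likelihoods at x = 1.8:
  p_1 = 0.165299
  p_2 = 0.070495
Weight by the priors:
  π_1·p_1 = 0.25 × 0.165299 = 0.0413247
  π_2·p_2 = 0.75 × 0.070495 = 0.0528713
Normaliser: 0.0413247 + 0.0528713 = 0.094196
P(Class 1 | x) = 0.0413247 / 0.094196 ≈ 0.4387

0.4387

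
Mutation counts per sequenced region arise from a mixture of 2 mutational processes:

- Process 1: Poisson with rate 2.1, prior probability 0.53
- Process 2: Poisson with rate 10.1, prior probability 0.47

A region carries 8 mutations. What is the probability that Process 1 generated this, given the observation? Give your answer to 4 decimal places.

By Bayes' theorem, P(k | x) = π_k f_k(x) / Σ_j π_j f_j(x).
Evaluate each component's likelihood at the observed value:
  p_1 = e^(−2.1)·2.1^8/8! = 0.00114872
  p_2 = e^(−10.1)·10.1^8/8! = 0.110326
Prior × likelihood for each component:
  π_1·p_1 = 0.53 × 0.00114872 = 0.000608823
  π_2·p_2 = 0.47 × 0.110326 = 0.051853
Marginal: 0.000608823 + 0.051853 = 0.0524618
Responsibility of Process 1: 0.000608823 / 0.0524618 ≈ 0.0116

0.0116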